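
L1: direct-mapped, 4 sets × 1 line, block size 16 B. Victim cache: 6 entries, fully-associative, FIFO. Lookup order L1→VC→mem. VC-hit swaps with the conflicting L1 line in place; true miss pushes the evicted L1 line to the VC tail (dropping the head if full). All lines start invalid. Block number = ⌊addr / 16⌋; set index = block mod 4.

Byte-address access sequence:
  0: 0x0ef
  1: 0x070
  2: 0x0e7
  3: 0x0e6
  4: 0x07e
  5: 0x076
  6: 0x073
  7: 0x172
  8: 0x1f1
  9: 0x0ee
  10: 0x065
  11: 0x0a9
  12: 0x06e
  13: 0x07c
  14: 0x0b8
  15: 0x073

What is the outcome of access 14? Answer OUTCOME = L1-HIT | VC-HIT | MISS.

OUTCOME = MISS

  [0] addr=0xef blk=14 s=2: MISS | VC []
  [1] addr=0x70 blk=7 s=3: MISS | VC []
  [2] addr=0xe7 blk=14 s=2: L1-HIT | VC []
  [3] addr=0xe6 blk=14 s=2: L1-HIT | VC []
  [4] addr=0x7e blk=7 s=3: L1-HIT | VC []
  [5] addr=0x76 blk=7 s=3: L1-HIT | VC []
  [6] addr=0x73 blk=7 s=3: L1-HIT | VC []
  [7] addr=0x172 blk=23 s=3: MISS | VC [7]
  [8] addr=0x1f1 blk=31 s=3: MISS | VC [7, 23]
  [9] addr=0xee blk=14 s=2: L1-HIT | VC [7, 23]
  [10] addr=0x65 blk=6 s=2: MISS | VC [7, 23, 14]
  [11] addr=0xa9 blk=10 s=2: MISS | VC [7, 23, 14, 6]
  [12] addr=0x6e blk=6 s=2: VC-HIT | VC [7, 23, 14, 10]
  [13] addr=0x7c blk=7 s=3: VC-HIT | VC [31, 23, 14, 10]
  [14] addr=0xb8 blk=11 s=3: MISS | VC [31, 23, 14, 10, 7]
  [15] addr=0x73 blk=7 s=3: VC-HIT | VC [31, 23, 14, 10, 11]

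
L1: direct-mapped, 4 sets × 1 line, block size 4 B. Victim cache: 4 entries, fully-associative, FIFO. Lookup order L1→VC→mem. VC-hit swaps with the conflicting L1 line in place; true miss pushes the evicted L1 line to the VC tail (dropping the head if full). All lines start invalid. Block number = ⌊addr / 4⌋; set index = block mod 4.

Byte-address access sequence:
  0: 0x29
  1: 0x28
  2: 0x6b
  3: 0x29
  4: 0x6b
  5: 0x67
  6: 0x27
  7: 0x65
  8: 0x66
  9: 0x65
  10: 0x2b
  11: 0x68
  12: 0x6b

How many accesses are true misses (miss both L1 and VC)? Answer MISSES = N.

0: 0x29 (blk 10, set 2) → MISS  vc=[]
1: 0x28 (blk 10, set 2) → L1-HIT  vc=[]
2: 0x6b (blk 26, set 2) → MISS  vc=[10]
3: 0x29 (blk 10, set 2) → VC-HIT  vc=[26]
4: 0x6b (blk 26, set 2) → VC-HIT  vc=[10]
5: 0x67 (blk 25, set 1) → MISS  vc=[10]
6: 0x27 (blk 9, set 1) → MISS  vc=[10, 25]
7: 0x65 (blk 25, set 1) → VC-HIT  vc=[10, 9]
8: 0x66 (blk 25, set 1) → L1-HIT  vc=[10, 9]
9: 0x65 (blk 25, set 1) → L1-HIT  vc=[10, 9]
10: 0x2b (blk 10, set 2) → VC-HIT  vc=[26, 9]
11: 0x68 (blk 26, set 2) → VC-HIT  vc=[10, 9]
12: 0x6b (blk 26, set 2) → L1-HIT  vc=[10, 9]

MISSES = 4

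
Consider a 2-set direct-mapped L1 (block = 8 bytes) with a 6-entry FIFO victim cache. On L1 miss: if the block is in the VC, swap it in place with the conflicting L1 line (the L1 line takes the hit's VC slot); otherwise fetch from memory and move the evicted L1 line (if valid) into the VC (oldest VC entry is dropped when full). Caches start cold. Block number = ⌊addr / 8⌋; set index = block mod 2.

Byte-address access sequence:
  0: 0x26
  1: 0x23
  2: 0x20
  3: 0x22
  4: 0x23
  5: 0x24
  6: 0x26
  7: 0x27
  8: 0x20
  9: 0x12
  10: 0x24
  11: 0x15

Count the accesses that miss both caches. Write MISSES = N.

MISSES = 2

  [0] addr=0x26 blk=4 s=0: MISS | VC []
  [1] addr=0x23 blk=4 s=0: L1-HIT | VC []
  [2] addr=0x20 blk=4 s=0: L1-HIT | VC []
  [3] addr=0x22 blk=4 s=0: L1-HIT | VC []
  [4] addr=0x23 blk=4 s=0: L1-HIT | VC []
  [5] addr=0x24 blk=4 s=0: L1-HIT | VC []
  [6] addr=0x26 blk=4 s=0: L1-HIT | VC []
  [7] addr=0x27 blk=4 s=0: L1-HIT | VC []
  [8] addr=0x20 blk=4 s=0: L1-HIT | VC []
  [9] addr=0x12 blk=2 s=0: MISS | VC [4]
  [10] addr=0x24 blk=4 s=0: VC-HIT | VC [2]
  [11] addr=0x15 blk=2 s=0: VC-HIT | VC [4]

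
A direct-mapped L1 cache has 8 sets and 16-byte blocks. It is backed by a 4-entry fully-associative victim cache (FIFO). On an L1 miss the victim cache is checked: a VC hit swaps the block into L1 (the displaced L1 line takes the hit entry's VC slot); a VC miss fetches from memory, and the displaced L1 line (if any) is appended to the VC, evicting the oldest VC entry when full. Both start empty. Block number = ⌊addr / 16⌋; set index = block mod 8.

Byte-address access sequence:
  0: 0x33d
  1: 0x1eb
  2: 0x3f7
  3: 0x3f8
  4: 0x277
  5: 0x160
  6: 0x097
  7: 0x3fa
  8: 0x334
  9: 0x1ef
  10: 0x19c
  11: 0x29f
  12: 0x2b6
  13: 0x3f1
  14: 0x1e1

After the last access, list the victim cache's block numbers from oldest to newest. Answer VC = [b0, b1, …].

VC = [22, 9, 25, 51]

  [0] addr=0x33d blk=51 s=3: MISS | VC []
  [1] addr=0x1eb blk=30 s=6: MISS | VC []
  [2] addr=0x3f7 blk=63 s=7: MISS | VC []
  [3] addr=0x3f8 blk=63 s=7: L1-HIT | VC []
  [4] addr=0x277 blk=39 s=7: MISS | VC [63]
  [5] addr=0x160 blk=22 s=6: MISS | VC [63, 30]
  [6] addr=0x97 blk=9 s=1: MISS | VC [63, 30]
  [7] addr=0x3fa blk=63 s=7: VC-HIT | VC [39, 30]
  [8] addr=0x334 blk=51 s=3: L1-HIT | VC [39, 30]
  [9] addr=0x1ef blk=30 s=6: VC-HIT | VC [39, 22]
  [10] addr=0x19c blk=25 s=1: MISS | VC [39, 22, 9]
  [11] addr=0x29f blk=41 s=1: MISS | VC [39, 22, 9, 25]
  [12] addr=0x2b6 blk=43 s=3: MISS | VC [22, 9, 25, 51]
  [13] addr=0x3f1 blk=63 s=7: L1-HIT | VC [22, 9, 25, 51]
  [14] addr=0x1e1 blk=30 s=6: L1-HIT | VC [22, 9, 25, 51]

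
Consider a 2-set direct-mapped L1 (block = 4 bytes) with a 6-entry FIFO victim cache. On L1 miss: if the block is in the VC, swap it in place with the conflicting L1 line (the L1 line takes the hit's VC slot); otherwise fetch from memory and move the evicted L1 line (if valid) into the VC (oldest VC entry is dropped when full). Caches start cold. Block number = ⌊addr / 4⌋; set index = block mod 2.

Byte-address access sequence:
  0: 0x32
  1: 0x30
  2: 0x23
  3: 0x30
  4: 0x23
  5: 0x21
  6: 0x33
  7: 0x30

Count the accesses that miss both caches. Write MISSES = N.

MISSES = 2

#0 0x32→b12/s0 MISS; vc=[]
#1 0x30→b12/s0 L1-HIT; vc=[]
#2 0x23→b8/s0 MISS; vc=[12]
#3 0x30→b12/s0 VC-HIT; vc=[8]
#4 0x23→b8/s0 VC-HIT; vc=[12]
#5 0x21→b8/s0 L1-HIT; vc=[12]
#6 0x33→b12/s0 VC-HIT; vc=[8]
#7 0x30→b12/s0 L1-HIT; vc=[8]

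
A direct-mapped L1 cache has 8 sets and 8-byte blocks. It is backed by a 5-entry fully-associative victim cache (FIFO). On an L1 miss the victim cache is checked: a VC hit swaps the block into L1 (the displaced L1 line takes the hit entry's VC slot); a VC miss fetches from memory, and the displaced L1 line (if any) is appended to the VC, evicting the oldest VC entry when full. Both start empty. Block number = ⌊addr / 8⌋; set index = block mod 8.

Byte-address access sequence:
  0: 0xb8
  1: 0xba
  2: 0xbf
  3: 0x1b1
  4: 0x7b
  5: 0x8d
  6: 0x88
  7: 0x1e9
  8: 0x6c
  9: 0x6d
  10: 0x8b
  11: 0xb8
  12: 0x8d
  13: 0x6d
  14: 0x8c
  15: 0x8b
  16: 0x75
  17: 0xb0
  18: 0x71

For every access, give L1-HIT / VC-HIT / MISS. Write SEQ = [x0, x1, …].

0: 0xb8 (blk 23, set 7) → MISS  vc=[]
1: 0xba (blk 23, set 7) → L1-HIT  vc=[]
2: 0xbf (blk 23, set 7) → L1-HIT  vc=[]
3: 0x1b1 (blk 54, set 6) → MISS  vc=[]
4: 0x7b (blk 15, set 7) → MISS  vc=[23]
5: 0x8d (blk 17, set 1) → MISS  vc=[23]
6: 0x88 (blk 17, set 1) → L1-HIT  vc=[23]
7: 0x1e9 (blk 61, set 5) → MISS  vc=[23]
8: 0x6c (blk 13, set 5) → MISS  vc=[23, 61]
9: 0x6d (blk 13, set 5) → L1-HIT  vc=[23, 61]
10: 0x8b (blk 17, set 1) → L1-HIT  vc=[23, 61]
11: 0xb8 (blk 23, set 7) → VC-HIT  vc=[15, 61]
12: 0x8d (blk 17, set 1) → L1-HIT  vc=[15, 61]
13: 0x6d (blk 13, set 5) → L1-HIT  vc=[15, 61]
14: 0x8c (blk 17, set 1) → L1-HIT  vc=[15, 61]
15: 0x8b (blk 17, set 1) → L1-HIT  vc=[15, 61]
16: 0x75 (blk 14, set 6) → MISS  vc=[15, 61, 54]
17: 0xb0 (blk 22, set 6) → MISS  vc=[15, 61, 54, 14]
18: 0x71 (blk 14, set 6) → VC-HIT  vc=[15, 61, 54, 22]

SEQ = [MISS, L1-HIT, L1-HIT, MISS, MISS, MISS, L1-HIT, MISS, MISS, L1-HIT, L1-HIT, VC-HIT, L1-HIT, L1-HIT, L1-HIT, L1-HIT, MISS, MISS, VC-HIT]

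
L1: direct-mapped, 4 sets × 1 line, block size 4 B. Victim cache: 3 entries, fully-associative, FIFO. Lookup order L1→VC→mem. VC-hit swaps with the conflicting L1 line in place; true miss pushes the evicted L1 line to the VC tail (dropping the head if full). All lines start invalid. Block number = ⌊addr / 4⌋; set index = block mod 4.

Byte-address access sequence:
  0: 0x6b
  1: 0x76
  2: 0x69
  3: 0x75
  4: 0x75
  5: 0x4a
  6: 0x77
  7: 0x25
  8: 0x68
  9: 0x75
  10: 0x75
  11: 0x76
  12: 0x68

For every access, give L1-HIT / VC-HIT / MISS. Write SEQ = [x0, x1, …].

SEQ = [MISS, MISS, L1-HIT, L1-HIT, L1-HIT, MISS, L1-HIT, MISS, VC-HIT, VC-HIT, L1-HIT, L1-HIT, L1-HIT]

  [0] addr=0x6b blk=26 s=2: MISS | VC []
  [1] addr=0x76 blk=29 s=1: MISS | VC []
  [2] addr=0x69 blk=26 s=2: L1-HIT | VC []
  [3] addr=0x75 blk=29 s=1: L1-HIT | VC []
  [4] addr=0x75 blk=29 s=1: L1-HIT | VC []
  [5] addr=0x4a blk=18 s=2: MISS | VC [26]
  [6] addr=0x77 blk=29 s=1: L1-HIT | VC [26]
  [7] addr=0x25 blk=9 s=1: MISS | VC [26, 29]
  [8] addr=0x68 blk=26 s=2: VC-HIT | VC [18, 29]
  [9] addr=0x75 blk=29 s=1: VC-HIT | VC [18, 9]
  [10] addr=0x75 blk=29 s=1: L1-HIT | VC [18, 9]
  [11] addr=0x76 blk=29 s=1: L1-HIT | VC [18, 9]
  [12] addr=0x68 blk=26 s=2: L1-HIT | VC [18, 9]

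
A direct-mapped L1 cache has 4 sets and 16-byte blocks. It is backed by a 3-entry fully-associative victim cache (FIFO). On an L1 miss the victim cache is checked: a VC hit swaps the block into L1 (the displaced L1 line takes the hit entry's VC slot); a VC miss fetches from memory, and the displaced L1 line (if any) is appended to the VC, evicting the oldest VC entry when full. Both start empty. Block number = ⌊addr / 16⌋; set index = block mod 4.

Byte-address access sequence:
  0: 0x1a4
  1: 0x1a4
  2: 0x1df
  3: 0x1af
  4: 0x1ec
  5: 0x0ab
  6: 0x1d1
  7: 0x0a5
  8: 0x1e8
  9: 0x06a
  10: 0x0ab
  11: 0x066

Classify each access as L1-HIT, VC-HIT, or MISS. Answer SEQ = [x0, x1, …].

0: 0x1a4 (blk 26, set 2) → MISS  vc=[]
1: 0x1a4 (blk 26, set 2) → L1-HIT  vc=[]
2: 0x1df (blk 29, set 1) → MISS  vc=[]
3: 0x1af (blk 26, set 2) → L1-HIT  vc=[]
4: 0x1ec (blk 30, set 2) → MISS  vc=[26]
5: 0xab (blk 10, set 2) → MISS  vc=[26, 30]
6: 0x1d1 (blk 29, set 1) → L1-HIT  vc=[26, 30]
7: 0xa5 (blk 10, set 2) → L1-HIT  vc=[26, 30]
8: 0x1e8 (blk 30, set 2) → VC-HIT  vc=[26, 10]
9: 0x6a (blk 6, set 2) → MISS  vc=[26, 10, 30]
10: 0xab (blk 10, set 2) → VC-HIT  vc=[26, 6, 30]
11: 0x66 (blk 6, set 2) → VC-HIT  vc=[26, 10, 30]

SEQ = [MISS, L1-HIT, MISS, L1-HIT, MISS, MISS, L1-HIT, L1-HIT, VC-HIT, MISS, VC-HIT, VC-HIT]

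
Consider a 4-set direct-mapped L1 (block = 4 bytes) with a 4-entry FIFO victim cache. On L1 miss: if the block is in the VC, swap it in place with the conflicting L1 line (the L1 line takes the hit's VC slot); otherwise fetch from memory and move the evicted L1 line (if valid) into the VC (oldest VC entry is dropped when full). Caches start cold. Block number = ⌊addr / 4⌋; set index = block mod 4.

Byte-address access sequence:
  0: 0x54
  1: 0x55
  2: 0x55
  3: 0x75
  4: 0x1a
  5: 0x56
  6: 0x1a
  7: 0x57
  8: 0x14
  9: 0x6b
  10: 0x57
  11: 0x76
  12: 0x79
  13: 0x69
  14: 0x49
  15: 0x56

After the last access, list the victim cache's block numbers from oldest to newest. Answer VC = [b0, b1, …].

  [0] addr=0x54 blk=21 s=1: MISS | VC []
  [1] addr=0x55 blk=21 s=1: L1-HIT | VC []
  [2] addr=0x55 blk=21 s=1: L1-HIT | VC []
  [3] addr=0x75 blk=29 s=1: MISS | VC [21]
  [4] addr=0x1a blk=6 s=2: MISS | VC [21]
  [5] addr=0x56 blk=21 s=1: VC-HIT | VC [29]
  [6] addr=0x1a blk=6 s=2: L1-HIT | VC [29]
  [7] addr=0x57 blk=21 s=1: L1-HIT | VC [29]
  [8] addr=0x14 blk=5 s=1: MISS | VC [29, 21]
  [9] addr=0x6b blk=26 s=2: MISS | VC [29, 21, 6]
  [10] addr=0x57 blk=21 s=1: VC-HIT | VC [29, 5, 6]
  [11] addr=0x76 blk=29 s=1: VC-HIT | VC [21, 5, 6]
  [12] addr=0x79 blk=30 s=2: MISS | VC [21, 5, 6, 26]
  [13] addr=0x69 blk=26 s=2: VC-HIT | VC [21, 5, 6, 30]
  [14] addr=0x49 blk=18 s=2: MISS | VC [5, 6, 30, 26]
  [15] addr=0x56 blk=21 s=1: MISS | VC [6, 30, 26, 29]

VC = [6, 30, 26, 29]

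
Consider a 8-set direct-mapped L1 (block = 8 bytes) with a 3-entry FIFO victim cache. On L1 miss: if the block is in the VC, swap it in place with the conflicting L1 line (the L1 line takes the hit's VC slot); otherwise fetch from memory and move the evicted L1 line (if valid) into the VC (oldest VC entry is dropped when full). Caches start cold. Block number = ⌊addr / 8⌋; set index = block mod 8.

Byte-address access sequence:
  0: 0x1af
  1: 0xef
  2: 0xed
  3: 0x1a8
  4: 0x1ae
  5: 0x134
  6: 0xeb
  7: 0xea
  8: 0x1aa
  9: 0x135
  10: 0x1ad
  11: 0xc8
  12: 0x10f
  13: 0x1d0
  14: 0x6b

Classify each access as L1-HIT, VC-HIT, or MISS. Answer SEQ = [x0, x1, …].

SEQ = [MISS, MISS, L1-HIT, VC-HIT, L1-HIT, MISS, VC-HIT, L1-HIT, VC-HIT, L1-HIT, L1-HIT, MISS, MISS, MISS, MISS]

  [0] addr=0x1af blk=53 s=5: MISS | VC []
  [1] addr=0xef blk=29 s=5: MISS | VC [53]
  [2] addr=0xed blk=29 s=5: L1-HIT | VC [53]
  [3] addr=0x1a8 blk=53 s=5: VC-HIT | VC [29]
  [4] addr=0x1ae blk=53 s=5: L1-HIT | VC [29]
  [5] addr=0x134 blk=38 s=6: MISS | VC [29]
  [6] addr=0xeb blk=29 s=5: VC-HIT | VC [53]
  [7] addr=0xea blk=29 s=5: L1-HIT | VC [53]
  [8] addr=0x1aa blk=53 s=5: VC-HIT | VC [29]
  [9] addr=0x135 blk=38 s=6: L1-HIT | VC [29]
  [10] addr=0x1ad blk=53 s=5: L1-HIT | VC [29]
  [11] addr=0xc8 blk=25 s=1: MISS | VC [29]
  [12] addr=0x10f blk=33 s=1: MISS | VC [29, 25]
  [13] addr=0x1d0 blk=58 s=2: MISS | VC [29, 25]
  [14] addr=0x6b blk=13 s=5: MISS | VC [29, 25, 53]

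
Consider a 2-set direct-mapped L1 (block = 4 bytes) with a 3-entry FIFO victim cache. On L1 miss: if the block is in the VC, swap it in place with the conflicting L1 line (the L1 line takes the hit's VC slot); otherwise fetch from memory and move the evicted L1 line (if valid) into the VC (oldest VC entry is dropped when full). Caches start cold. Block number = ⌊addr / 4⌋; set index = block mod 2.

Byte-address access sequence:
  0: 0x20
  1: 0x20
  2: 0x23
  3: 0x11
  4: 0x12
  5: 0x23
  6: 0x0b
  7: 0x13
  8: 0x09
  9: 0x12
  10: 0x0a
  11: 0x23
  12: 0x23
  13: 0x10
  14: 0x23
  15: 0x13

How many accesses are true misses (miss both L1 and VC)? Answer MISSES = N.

MISSES = 3

#0 0x20→b8/s0 MISS; vc=[]
#1 0x20→b8/s0 L1-HIT; vc=[]
#2 0x23→b8/s0 L1-HIT; vc=[]
#3 0x11→b4/s0 MISS; vc=[8]
#4 0x12→b4/s0 L1-HIT; vc=[8]
#5 0x23→b8/s0 VC-HIT; vc=[4]
#6 0xb→b2/s0 MISS; vc=[4,8]
#7 0x13→b4/s0 VC-HIT; vc=[2,8]
#8 0x9→b2/s0 VC-HIT; vc=[4,8]
#9 0x12→b4/s0 VC-HIT; vc=[2,8]
#10 0xa→b2/s0 VC-HIT; vc=[4,8]
#11 0x23→b8/s0 VC-HIT; vc=[4,2]
#12 0x23→b8/s0 L1-HIT; vc=[4,2]
#13 0x10→b4/s0 VC-HIT; vc=[8,2]
#14 0x23→b8/s0 VC-HIT; vc=[4,2]
#15 0x13→b4/s0 VC-HIT; vc=[8,2]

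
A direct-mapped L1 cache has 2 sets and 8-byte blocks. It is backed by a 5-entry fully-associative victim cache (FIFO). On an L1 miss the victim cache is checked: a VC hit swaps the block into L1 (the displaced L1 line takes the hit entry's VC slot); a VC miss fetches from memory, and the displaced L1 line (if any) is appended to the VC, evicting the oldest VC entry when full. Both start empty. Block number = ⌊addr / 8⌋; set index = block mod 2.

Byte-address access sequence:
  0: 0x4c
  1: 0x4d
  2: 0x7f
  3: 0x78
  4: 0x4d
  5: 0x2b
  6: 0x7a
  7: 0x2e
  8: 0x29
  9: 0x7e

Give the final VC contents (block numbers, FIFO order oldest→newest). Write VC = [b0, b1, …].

VC = [5, 9]

  [0] addr=0x4c blk=9 s=1: MISS | VC []
  [1] addr=0x4d blk=9 s=1: L1-HIT | VC []
  [2] addr=0x7f blk=15 s=1: MISS | VC [9]
  [3] addr=0x78 blk=15 s=1: L1-HIT | VC [9]
  [4] addr=0x4d blk=9 s=1: VC-HIT | VC [15]
  [5] addr=0x2b blk=5 s=1: MISS | VC [15, 9]
  [6] addr=0x7a blk=15 s=1: VC-HIT | VC [5, 9]
  [7] addr=0x2e blk=5 s=1: VC-HIT | VC [15, 9]
  [8] addr=0x29 blk=5 s=1: L1-HIT | VC [15, 9]
  [9] addr=0x7e blk=15 s=1: VC-HIT | VC [5, 9]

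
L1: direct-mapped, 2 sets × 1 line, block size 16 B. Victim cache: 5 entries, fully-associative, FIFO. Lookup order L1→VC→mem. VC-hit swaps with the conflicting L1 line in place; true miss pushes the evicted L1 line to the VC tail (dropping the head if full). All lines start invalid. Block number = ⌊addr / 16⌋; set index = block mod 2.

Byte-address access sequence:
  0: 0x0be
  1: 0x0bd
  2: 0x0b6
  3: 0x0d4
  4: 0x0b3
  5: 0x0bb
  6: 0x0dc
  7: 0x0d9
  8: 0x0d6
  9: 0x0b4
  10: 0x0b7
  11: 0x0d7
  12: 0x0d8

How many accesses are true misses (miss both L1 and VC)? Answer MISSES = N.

  [0] addr=0xbe blk=11 s=1: MISS | VC []
  [1] addr=0xbd blk=11 s=1: L1-HIT | VC []
  [2] addr=0xb6 blk=11 s=1: L1-HIT | VC []
  [3] addr=0xd4 blk=13 s=1: MISS | VC [11]
  [4] addr=0xb3 blk=11 s=1: VC-HIT | VC [13]
  [5] addr=0xbb blk=11 s=1: L1-HIT | VC [13]
  [6] addr=0xdc blk=13 s=1: VC-HIT | VC [11]
  [7] addr=0xd9 blk=13 s=1: L1-HIT | VC [11]
  [8] addr=0xd6 blk=13 s=1: L1-HIT | VC [11]
  [9] addr=0xb4 blk=11 s=1: VC-HIT | VC [13]
  [10] addr=0xb7 blk=11 s=1: L1-HIT | VC [13]
  [11] addr=0xd7 blk=13 s=1: VC-HIT | VC [11]
  [12] addr=0xd8 blk=13 s=1: L1-HIT | VC [11]

MISSES = 2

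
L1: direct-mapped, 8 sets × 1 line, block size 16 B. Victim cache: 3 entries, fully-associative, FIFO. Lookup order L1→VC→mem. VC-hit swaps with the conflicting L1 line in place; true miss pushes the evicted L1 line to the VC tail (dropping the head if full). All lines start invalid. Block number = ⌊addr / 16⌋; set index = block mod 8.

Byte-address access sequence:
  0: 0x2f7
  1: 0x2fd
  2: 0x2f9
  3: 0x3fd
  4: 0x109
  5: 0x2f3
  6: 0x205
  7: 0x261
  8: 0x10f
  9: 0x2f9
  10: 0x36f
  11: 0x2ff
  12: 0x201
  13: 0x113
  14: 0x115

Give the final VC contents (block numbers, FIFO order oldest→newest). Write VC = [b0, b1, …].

#0 0x2f7→b47/s7 MISS; vc=[]
#1 0x2fd→b47/s7 L1-HIT; vc=[]
#2 0x2f9→b47/s7 L1-HIT; vc=[]
#3 0x3fd→b63/s7 MISS; vc=[47]
#4 0x109→b16/s0 MISS; vc=[47]
#5 0x2f3→b47/s7 VC-HIT; vc=[63]
#6 0x205→b32/s0 MISS; vc=[63,16]
#7 0x261→b38/s6 MISS; vc=[63,16]
#8 0x10f→b16/s0 VC-HIT; vc=[63,32]
#9 0x2f9→b47/s7 L1-HIT; vc=[63,32]
#10 0x36f→b54/s6 MISS; vc=[63,32,38]
#11 0x2ff→b47/s7 L1-HIT; vc=[63,32,38]
#12 0x201→b32/s0 VC-HIT; vc=[63,16,38]
#13 0x113→b17/s1 MISS; vc=[63,16,38]
#14 0x115→b17/s1 L1-HIT; vc=[63,16,38]

VC = [63, 16, 38]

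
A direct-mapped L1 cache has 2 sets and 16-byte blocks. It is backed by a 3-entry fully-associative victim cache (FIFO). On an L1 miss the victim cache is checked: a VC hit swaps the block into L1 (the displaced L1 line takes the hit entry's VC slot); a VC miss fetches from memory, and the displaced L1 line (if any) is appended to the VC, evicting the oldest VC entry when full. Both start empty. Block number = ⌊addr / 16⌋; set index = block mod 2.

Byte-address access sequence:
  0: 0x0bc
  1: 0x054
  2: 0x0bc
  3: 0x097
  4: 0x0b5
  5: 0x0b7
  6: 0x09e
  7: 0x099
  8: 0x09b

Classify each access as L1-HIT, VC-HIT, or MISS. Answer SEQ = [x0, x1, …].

SEQ = [MISS, MISS, VC-HIT, MISS, VC-HIT, L1-HIT, VC-HIT, L1-HIT, L1-HIT]

0: 0xbc (blk 11, set 1) → MISS  vc=[]
1: 0x54 (blk 5, set 1) → MISS  vc=[11]
2: 0xbc (blk 11, set 1) → VC-HIT  vc=[5]
3: 0x97 (blk 9, set 1) → MISS  vc=[5, 11]
4: 0xb5 (blk 11, set 1) → VC-HIT  vc=[5, 9]
5: 0xb7 (blk 11, set 1) → L1-HIT  vc=[5, 9]
6: 0x9e (blk 9, set 1) → VC-HIT  vc=[5, 11]
7: 0x99 (blk 9, set 1) → L1-HIT  vc=[5, 11]
8: 0x9b (blk 9, set 1) → L1-HIT  vc=[5, 11]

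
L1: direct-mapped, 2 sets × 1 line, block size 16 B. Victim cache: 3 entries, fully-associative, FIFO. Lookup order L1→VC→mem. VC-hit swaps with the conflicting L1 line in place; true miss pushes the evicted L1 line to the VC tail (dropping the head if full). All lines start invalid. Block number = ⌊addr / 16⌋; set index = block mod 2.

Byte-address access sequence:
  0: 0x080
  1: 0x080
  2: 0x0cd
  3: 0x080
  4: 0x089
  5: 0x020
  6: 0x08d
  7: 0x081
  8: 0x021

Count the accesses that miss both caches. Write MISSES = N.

MISSES = 3

0: 0x80 (blk 8, set 0) → MISS  vc=[]
1: 0x80 (blk 8, set 0) → L1-HIT  vc=[]
2: 0xcd (blk 12, set 0) → MISS  vc=[8]
3: 0x80 (blk 8, set 0) → VC-HIT  vc=[12]
4: 0x89 (blk 8, set 0) → L1-HIT  vc=[12]
5: 0x20 (blk 2, set 0) → MISS  vc=[12, 8]
6: 0x8d (blk 8, set 0) → VC-HIT  vc=[12, 2]
7: 0x81 (blk 8, set 0) → L1-HIT  vc=[12, 2]
8: 0x21 (blk 2, set 0) → VC-HIT  vc=[12, 8]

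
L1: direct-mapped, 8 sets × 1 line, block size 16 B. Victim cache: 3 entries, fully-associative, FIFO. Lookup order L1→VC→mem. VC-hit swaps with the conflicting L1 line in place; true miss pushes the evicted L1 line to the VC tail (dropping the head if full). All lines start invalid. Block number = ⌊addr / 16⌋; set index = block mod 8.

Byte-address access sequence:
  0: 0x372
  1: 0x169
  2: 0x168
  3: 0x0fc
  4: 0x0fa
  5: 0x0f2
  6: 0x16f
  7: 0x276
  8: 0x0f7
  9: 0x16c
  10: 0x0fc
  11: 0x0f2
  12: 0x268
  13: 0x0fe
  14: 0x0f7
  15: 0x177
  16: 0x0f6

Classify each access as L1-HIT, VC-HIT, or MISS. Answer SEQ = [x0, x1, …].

0: 0x372 (blk 55, set 7) → MISS  vc=[]
1: 0x169 (blk 22, set 6) → MISS  vc=[]
2: 0x168 (blk 22, set 6) → L1-HIT  vc=[]
3: 0xfc (blk 15, set 7) → MISS  vc=[55]
4: 0xfa (blk 15, set 7) → L1-HIT  vc=[55]
5: 0xf2 (blk 15, set 7) → L1-HIT  vc=[55]
6: 0x16f (blk 22, set 6) → L1-HIT  vc=[55]
7: 0x276 (blk 39, set 7) → MISS  vc=[55, 15]
8: 0xf7 (blk 15, set 7) → VC-HIT  vc=[55, 39]
9: 0x16c (blk 22, set 6) → L1-HIT  vc=[55, 39]
10: 0xfc (blk 15, set 7) → L1-HIT  vc=[55, 39]
11: 0xf2 (blk 15, set 7) → L1-HIT  vc=[55, 39]
12: 0x268 (blk 38, set 6) → MISS  vc=[55, 39, 22]
13: 0xfe (blk 15, set 7) → L1-HIT  vc=[55, 39, 22]
14: 0xf7 (blk 15, set 7) → L1-HIT  vc=[55, 39, 22]
15: 0x177 (blk 23, set 7) → MISS  vc=[39, 22, 15]
16: 0xf6 (blk 15, set 7) → VC-HIT  vc=[39, 22, 23]

SEQ = [MISS, MISS, L1-HIT, MISS, L1-HIT, L1-HIT, L1-HIT, MISS, VC-HIT, L1-HIT, L1-HIT, L1-HIT, MISS, L1-HIT, L1-HIT, MISS, VC-HIT]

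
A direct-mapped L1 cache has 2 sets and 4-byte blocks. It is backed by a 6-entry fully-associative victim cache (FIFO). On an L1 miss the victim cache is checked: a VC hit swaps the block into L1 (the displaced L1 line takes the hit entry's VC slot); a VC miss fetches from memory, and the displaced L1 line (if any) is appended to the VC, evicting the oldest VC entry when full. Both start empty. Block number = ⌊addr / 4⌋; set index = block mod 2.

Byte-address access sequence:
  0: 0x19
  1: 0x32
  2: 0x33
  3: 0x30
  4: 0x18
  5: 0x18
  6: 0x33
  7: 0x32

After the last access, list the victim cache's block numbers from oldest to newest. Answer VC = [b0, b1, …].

VC = [6]

  [0] addr=0x19 blk=6 s=0: MISS | VC []
  [1] addr=0x32 blk=12 s=0: MISS | VC [6]
  [2] addr=0x33 blk=12 s=0: L1-HIT | VC [6]
  [3] addr=0x30 blk=12 s=0: L1-HIT | VC [6]
  [4] addr=0x18 blk=6 s=0: VC-HIT | VC [12]
  [5] addr=0x18 blk=6 s=0: L1-HIT | VC [12]
  [6] addr=0x33 blk=12 s=0: VC-HIT | VC [6]
  [7] addr=0x32 blk=12 s=0: L1-HIT | VC [6]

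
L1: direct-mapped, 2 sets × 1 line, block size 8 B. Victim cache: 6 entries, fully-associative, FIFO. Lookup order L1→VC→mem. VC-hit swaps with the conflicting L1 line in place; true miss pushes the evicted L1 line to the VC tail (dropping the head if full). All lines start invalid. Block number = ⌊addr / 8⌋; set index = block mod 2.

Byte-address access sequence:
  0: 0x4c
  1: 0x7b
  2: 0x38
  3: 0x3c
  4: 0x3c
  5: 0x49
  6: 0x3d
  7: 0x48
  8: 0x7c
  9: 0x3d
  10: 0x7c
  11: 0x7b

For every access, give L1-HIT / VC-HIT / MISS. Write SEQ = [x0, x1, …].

SEQ = [MISS, MISS, MISS, L1-HIT, L1-HIT, VC-HIT, VC-HIT, VC-HIT, VC-HIT, VC-HIT, VC-HIT, L1-HIT]

  [0] addr=0x4c blk=9 s=1: MISS | VC []
  [1] addr=0x7b blk=15 s=1: MISS | VC [9]
  [2] addr=0x38 blk=7 s=1: MISS | VC [9, 15]
  [3] addr=0x3c blk=7 s=1: L1-HIT | VC [9, 15]
  [4] addr=0x3c blk=7 s=1: L1-HIT | VC [9, 15]
  [5] addr=0x49 blk=9 s=1: VC-HIT | VC [7, 15]
  [6] addr=0x3d blk=7 s=1: VC-HIT | VC [9, 15]
  [7] addr=0x48 blk=9 s=1: VC-HIT | VC [7, 15]
  [8] addr=0x7c blk=15 s=1: VC-HIT | VC [7, 9]
  [9] addr=0x3d blk=7 s=1: VC-HIT | VC [15, 9]
  [10] addr=0x7c blk=15 s=1: VC-HIT | VC [7, 9]
  [11] addr=0x7b blk=15 s=1: L1-HIT | VC [7, 9]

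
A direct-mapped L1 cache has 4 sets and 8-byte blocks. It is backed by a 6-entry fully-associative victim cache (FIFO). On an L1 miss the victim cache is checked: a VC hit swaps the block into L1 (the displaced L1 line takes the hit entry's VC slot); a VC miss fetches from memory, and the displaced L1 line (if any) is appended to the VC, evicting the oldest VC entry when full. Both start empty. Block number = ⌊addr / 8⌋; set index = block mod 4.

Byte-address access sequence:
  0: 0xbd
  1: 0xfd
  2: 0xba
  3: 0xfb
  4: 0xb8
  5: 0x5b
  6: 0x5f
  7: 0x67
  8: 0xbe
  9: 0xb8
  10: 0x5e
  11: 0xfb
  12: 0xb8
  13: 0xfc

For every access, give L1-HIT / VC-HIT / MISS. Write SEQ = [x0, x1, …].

SEQ = [MISS, MISS, VC-HIT, VC-HIT, VC-HIT, MISS, L1-HIT, MISS, VC-HIT, L1-HIT, VC-HIT, VC-HIT, VC-HIT, VC-HIT]

0: 0xbd (blk 23, set 3) → MISS  vc=[]
1: 0xfd (blk 31, set 3) → MISS  vc=[23]
2: 0xba (blk 23, set 3) → VC-HIT  vc=[31]
3: 0xfb (blk 31, set 3) → VC-HIT  vc=[23]
4: 0xb8 (blk 23, set 3) → VC-HIT  vc=[31]
5: 0x5b (blk 11, set 3) → MISS  vc=[31, 23]
6: 0x5f (blk 11, set 3) → L1-HIT  vc=[31, 23]
7: 0x67 (blk 12, set 0) → MISS  vc=[31, 23]
8: 0xbe (blk 23, set 3) → VC-HIT  vc=[31, 11]
9: 0xb8 (blk 23, set 3) → L1-HIT  vc=[31, 11]
10: 0x5e (blk 11, set 3) → VC-HIT  vc=[31, 23]
11: 0xfb (blk 31, set 3) → VC-HIT  vc=[11, 23]
12: 0xb8 (blk 23, set 3) → VC-HIT  vc=[11, 31]
13: 0xfc (blk 31, set 3) → VC-HIT  vc=[11, 23]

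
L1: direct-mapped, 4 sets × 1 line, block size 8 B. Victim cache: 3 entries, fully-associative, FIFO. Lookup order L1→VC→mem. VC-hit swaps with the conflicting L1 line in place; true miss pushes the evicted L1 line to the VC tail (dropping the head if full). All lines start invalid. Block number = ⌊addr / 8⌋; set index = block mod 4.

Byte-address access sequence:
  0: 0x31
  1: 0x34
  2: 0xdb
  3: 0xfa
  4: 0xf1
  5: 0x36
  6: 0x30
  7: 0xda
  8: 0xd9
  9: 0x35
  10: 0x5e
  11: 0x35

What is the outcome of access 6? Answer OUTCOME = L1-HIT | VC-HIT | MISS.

  [0] addr=0x31 blk=6 s=2: MISS | VC []
  [1] addr=0x34 blk=6 s=2: L1-HIT | VC []
  [2] addr=0xdb blk=27 s=3: MISS | VC []
  [3] addr=0xfa blk=31 s=3: MISS | VC [27]
  [4] addr=0xf1 blk=30 s=2: MISS | VC [27, 6]
  [5] addr=0x36 blk=6 s=2: VC-HIT | VC [27, 30]
  [6] addr=0x30 blk=6 s=2: L1-HIT | VC [27, 30]
  [7] addr=0xda blk=27 s=3: VC-HIT | VC [31, 30]
  [8] addr=0xd9 blk=27 s=3: L1-HIT | VC [31, 30]
  [9] addr=0x35 blk=6 s=2: L1-HIT | VC [31, 30]
  [10] addr=0x5e blk=11 s=3: MISS | VC [31, 30, 27]
  [11] addr=0x35 blk=6 s=2: L1-HIT | VC [31, 30, 27]

OUTCOME = L1-HIT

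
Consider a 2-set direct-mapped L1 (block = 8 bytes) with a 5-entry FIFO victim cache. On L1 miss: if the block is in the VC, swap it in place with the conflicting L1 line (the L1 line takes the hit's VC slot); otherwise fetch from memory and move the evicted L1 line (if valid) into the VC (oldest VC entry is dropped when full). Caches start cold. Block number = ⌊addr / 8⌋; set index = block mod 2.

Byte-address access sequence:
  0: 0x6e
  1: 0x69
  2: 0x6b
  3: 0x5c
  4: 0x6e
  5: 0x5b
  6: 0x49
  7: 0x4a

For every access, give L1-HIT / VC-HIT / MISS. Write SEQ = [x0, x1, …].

0: 0x6e (blk 13, set 1) → MISS  vc=[]
1: 0x69 (blk 13, set 1) → L1-HIT  vc=[]
2: 0x6b (blk 13, set 1) → L1-HIT  vc=[]
3: 0x5c (blk 11, set 1) → MISS  vc=[13]
4: 0x6e (blk 13, set 1) → VC-HIT  vc=[11]
5: 0x5b (blk 11, set 1) → VC-HIT  vc=[13]
6: 0x49 (blk 9, set 1) → MISS  vc=[13, 11]
7: 0x4a (blk 9, set 1) → L1-HIT  vc=[13, 11]

SEQ = [MISS, L1-HIT, L1-HIT, MISS, VC-HIT, VC-HIT, MISS, L1-HIT]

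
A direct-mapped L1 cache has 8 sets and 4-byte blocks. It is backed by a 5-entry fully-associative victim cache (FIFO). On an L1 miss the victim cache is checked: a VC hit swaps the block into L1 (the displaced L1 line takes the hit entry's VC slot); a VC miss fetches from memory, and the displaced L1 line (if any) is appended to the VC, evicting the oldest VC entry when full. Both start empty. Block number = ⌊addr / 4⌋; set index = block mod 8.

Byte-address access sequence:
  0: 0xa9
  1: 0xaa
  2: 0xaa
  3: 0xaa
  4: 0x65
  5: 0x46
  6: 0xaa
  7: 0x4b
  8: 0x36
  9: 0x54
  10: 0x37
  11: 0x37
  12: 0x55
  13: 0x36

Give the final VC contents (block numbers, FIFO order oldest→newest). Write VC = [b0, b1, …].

VC = [25, 42, 21]

  [0] addr=0xa9 blk=42 s=2: MISS | VC []
  [1] addr=0xaa blk=42 s=2: L1-HIT | VC []
  [2] addr=0xaa blk=42 s=2: L1-HIT | VC []
  [3] addr=0xaa blk=42 s=2: L1-HIT | VC []
  [4] addr=0x65 blk=25 s=1: MISS | VC []
  [5] addr=0x46 blk=17 s=1: MISS | VC [25]
  [6] addr=0xaa blk=42 s=2: L1-HIT | VC [25]
  [7] addr=0x4b blk=18 s=2: MISS | VC [25, 42]
  [8] addr=0x36 blk=13 s=5: MISS | VC [25, 42]
  [9] addr=0x54 blk=21 s=5: MISS | VC [25, 42, 13]
  [10] addr=0x37 blk=13 s=5: VC-HIT | VC [25, 42, 21]
  [11] addr=0x37 blk=13 s=5: L1-HIT | VC [25, 42, 21]
  [12] addr=0x55 blk=21 s=5: VC-HIT | VC [25, 42, 13]
  [13] addr=0x36 blk=13 s=5: VC-HIT | VC [25, 42, 21]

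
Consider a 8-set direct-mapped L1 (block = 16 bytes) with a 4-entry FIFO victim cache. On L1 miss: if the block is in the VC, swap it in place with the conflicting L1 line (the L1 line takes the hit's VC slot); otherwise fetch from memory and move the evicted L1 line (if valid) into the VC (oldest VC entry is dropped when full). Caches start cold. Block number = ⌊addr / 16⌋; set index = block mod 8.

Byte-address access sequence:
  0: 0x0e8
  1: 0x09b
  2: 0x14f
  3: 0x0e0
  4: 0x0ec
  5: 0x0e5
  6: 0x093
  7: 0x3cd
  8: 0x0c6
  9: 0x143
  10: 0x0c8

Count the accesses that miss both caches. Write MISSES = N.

MISSES = 5

  [0] addr=0xe8 blk=14 s=6: MISS | VC []
  [1] addr=0x9b blk=9 s=1: MISS | VC []
  [2] addr=0x14f blk=20 s=4: MISS | VC []
  [3] addr=0xe0 blk=14 s=6: L1-HIT | VC []
  [4] addr=0xec blk=14 s=6: L1-HIT | VC []
  [5] addr=0xe5 blk=14 s=6: L1-HIT | VC []
  [6] addr=0x93 blk=9 s=1: L1-HIT | VC []
  [7] addr=0x3cd blk=60 s=4: MISS | VC [20]
  [8] addr=0xc6 blk=12 s=4: MISS | VC [20, 60]
  [9] addr=0x143 blk=20 s=4: VC-HIT | VC [12, 60]
  [10] addr=0xc8 blk=12 s=4: VC-HIT | VC [20, 60]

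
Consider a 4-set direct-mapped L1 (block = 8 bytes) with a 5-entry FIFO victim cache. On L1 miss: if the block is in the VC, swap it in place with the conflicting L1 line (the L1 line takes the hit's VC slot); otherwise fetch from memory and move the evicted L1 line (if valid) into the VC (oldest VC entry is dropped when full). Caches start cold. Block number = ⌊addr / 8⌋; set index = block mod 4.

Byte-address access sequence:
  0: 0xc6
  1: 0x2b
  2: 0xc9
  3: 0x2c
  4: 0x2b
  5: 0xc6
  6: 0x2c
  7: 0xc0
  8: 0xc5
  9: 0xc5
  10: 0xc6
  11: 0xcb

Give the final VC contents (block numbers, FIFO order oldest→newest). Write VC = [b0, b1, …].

  [0] addr=0xc6 blk=24 s=0: MISS | VC []
  [1] addr=0x2b blk=5 s=1: MISS | VC []
  [2] addr=0xc9 blk=25 s=1: MISS | VC [5]
  [3] addr=0x2c blk=5 s=1: VC-HIT | VC [25]
  [4] addr=0x2b blk=5 s=1: L1-HIT | VC [25]
  [5] addr=0xc6 blk=24 s=0: L1-HIT | VC [25]
  [6] addr=0x2c blk=5 s=1: L1-HIT | VC [25]
  [7] addr=0xc0 blk=24 s=0: L1-HIT | VC [25]
  [8] addr=0xc5 blk=24 s=0: L1-HIT | VC [25]
  [9] addr=0xc5 blk=24 s=0: L1-HIT | VC [25]
  [10] addr=0xc6 blk=24 s=0: L1-HIT | VC [25]
  [11] addr=0xcb blk=25 s=1: VC-HIT | VC [5]

VC = [5]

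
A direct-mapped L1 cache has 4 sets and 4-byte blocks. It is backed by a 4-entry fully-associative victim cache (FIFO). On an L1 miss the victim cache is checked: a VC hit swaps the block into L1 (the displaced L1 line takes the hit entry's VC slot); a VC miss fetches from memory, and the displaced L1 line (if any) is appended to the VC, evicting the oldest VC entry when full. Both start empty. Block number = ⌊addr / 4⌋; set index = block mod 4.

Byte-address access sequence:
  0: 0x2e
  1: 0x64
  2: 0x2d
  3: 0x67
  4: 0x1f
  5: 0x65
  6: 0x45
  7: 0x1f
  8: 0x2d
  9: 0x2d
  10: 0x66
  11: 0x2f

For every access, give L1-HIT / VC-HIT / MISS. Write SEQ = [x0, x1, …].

0: 0x2e (blk 11, set 3) → MISS  vc=[]
1: 0x64 (blk 25, set 1) → MISS  vc=[]
2: 0x2d (blk 11, set 3) → L1-HIT  vc=[]
3: 0x67 (blk 25, set 1) → L1-HIT  vc=[]
4: 0x1f (blk 7, set 3) → MISS  vc=[11]
5: 0x65 (blk 25, set 1) → L1-HIT  vc=[11]
6: 0x45 (blk 17, set 1) → MISS  vc=[11, 25]
7: 0x1f (blk 7, set 3) → L1-HIT  vc=[11, 25]
8: 0x2d (blk 11, set 3) → VC-HIT  vc=[7, 25]
9: 0x2d (blk 11, set 3) → L1-HIT  vc=[7, 25]
10: 0x66 (blk 25, set 1) → VC-HIT  vc=[7, 17]
11: 0x2f (blk 11, set 3) → L1-HIT  vc=[7, 17]

SEQ = [MISS, MISS, L1-HIT, L1-HIT, MISS, L1-HIT, MISS, L1-HIT, VC-HIT, L1-HIT, VC-HIT, L1-HIT]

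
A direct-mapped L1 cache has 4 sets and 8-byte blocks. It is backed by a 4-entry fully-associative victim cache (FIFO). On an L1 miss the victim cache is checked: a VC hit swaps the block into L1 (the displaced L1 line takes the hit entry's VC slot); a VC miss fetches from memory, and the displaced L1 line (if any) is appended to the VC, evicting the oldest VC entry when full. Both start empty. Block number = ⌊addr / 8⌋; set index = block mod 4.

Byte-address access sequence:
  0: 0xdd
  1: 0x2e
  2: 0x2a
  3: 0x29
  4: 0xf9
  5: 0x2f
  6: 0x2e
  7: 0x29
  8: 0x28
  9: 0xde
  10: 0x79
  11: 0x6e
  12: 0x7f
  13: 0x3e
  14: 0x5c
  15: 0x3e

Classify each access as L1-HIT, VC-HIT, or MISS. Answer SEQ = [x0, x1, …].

  [0] addr=0xdd blk=27 s=3: MISS | VC []
  [1] addr=0x2e blk=5 s=1: MISS | VC []
  [2] addr=0x2a blk=5 s=1: L1-HIT | VC []
  [3] addr=0x29 blk=5 s=1: L1-HIT | VC []
  [4] addr=0xf9 blk=31 s=3: MISS | VC [27]
  [5] addr=0x2f blk=5 s=1: L1-HIT | VC [27]
  [6] addr=0x2e blk=5 s=1: L1-HIT | VC [27]
  [7] addr=0x29 blk=5 s=1: L1-HIT | VC [27]
  [8] addr=0x28 blk=5 s=1: L1-HIT | VC [27]
  [9] addr=0xde blk=27 s=3: VC-HIT | VC [31]
  [10] addr=0x79 blk=15 s=3: MISS | VC [31, 27]
  [11] addr=0x6e blk=13 s=1: MISS | VC [31, 27, 5]
  [12] addr=0x7f blk=15 s=3: L1-HIT | VC [31, 27, 5]
  [13] addr=0x3e blk=7 s=3: MISS | VC [31, 27, 5, 15]
  [14] addr=0x5c blk=11 s=3: MISS | VC [27, 5, 15, 7]
  [15] addr=0x3e blk=7 s=3: VC-HIT | VC [27, 5, 15, 11]

SEQ = [MISS, MISS, L1-HIT, L1-HIT, MISS, L1-HIT, L1-HIT, L1-HIT, L1-HIT, VC-HIT, MISS, MISS, L1-HIT, MISS, MISS, VC-HIT]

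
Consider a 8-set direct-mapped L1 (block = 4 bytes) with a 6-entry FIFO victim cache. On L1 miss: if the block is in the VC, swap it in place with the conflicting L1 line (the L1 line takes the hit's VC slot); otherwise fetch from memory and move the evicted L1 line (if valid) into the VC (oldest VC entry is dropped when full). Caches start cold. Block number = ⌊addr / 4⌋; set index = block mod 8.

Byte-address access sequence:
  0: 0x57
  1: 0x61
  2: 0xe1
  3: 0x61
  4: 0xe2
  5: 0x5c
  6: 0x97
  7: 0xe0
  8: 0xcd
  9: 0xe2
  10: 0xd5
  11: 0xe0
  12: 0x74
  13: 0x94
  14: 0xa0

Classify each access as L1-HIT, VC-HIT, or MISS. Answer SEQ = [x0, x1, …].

SEQ = [MISS, MISS, MISS, VC-HIT, VC-HIT, MISS, MISS, L1-HIT, MISS, L1-HIT, MISS, L1-HIT, MISS, VC-HIT, MISS]

  [0] addr=0x57 blk=21 s=5: MISS | VC []
  [1] addr=0x61 blk=24 s=0: MISS | VC []
  [2] addr=0xe1 blk=56 s=0: MISS | VC [24]
  [3] addr=0x61 blk=24 s=0: VC-HIT | VC [56]
  [4] addr=0xe2 blk=56 s=0: VC-HIT | VC [24]
  [5] addr=0x5c blk=23 s=7: MISS | VC [24]
  [6] addr=0x97 blk=37 s=5: MISS | VC [24, 21]
  [7] addr=0xe0 blk=56 s=0: L1-HIT | VC [24, 21]
  [8] addr=0xcd blk=51 s=3: MISS | VC [24, 21]
  [9] addr=0xe2 blk=56 s=0: L1-HIT | VC [24, 21]
  [10] addr=0xd5 blk=53 s=5: MISS | VC [24, 21, 37]
  [11] addr=0xe0 blk=56 s=0: L1-HIT | VC [24, 21, 37]
  [12] addr=0x74 blk=29 s=5: MISS | VC [24, 21, 37, 53]
  [13] addr=0x94 blk=37 s=5: VC-HIT | VC [24, 21, 29, 53]
  [14] addr=0xa0 blk=40 s=0: MISS | VC [24, 21, 29, 53, 56]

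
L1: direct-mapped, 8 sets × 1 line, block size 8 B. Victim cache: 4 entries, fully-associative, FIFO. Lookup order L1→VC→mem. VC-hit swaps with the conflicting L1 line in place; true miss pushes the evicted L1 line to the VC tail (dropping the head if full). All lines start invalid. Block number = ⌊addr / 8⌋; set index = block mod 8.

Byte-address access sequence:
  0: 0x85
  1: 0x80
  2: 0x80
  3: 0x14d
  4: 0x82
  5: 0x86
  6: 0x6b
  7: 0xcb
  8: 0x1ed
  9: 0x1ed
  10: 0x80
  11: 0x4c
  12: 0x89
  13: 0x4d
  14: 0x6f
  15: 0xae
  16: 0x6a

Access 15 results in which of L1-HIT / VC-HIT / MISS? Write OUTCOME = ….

OUTCOME = MISS

#0 0x85→b16/s0 MISS; vc=[]
#1 0x80→b16/s0 L1-HIT; vc=[]
#2 0x80→b16/s0 L1-HIT; vc=[]
#3 0x14d→b41/s1 MISS; vc=[]
#4 0x82→b16/s0 L1-HIT; vc=[]
#5 0x86→b16/s0 L1-HIT; vc=[]
#6 0x6b→b13/s5 MISS; vc=[]
#7 0xcb→b25/s1 MISS; vc=[41]
#8 0x1ed→b61/s5 MISS; vc=[41,13]
#9 0x1ed→b61/s5 L1-HIT; vc=[41,13]
#10 0x80→b16/s0 L1-HIT; vc=[41,13]
#11 0x4c→b9/s1 MISS; vc=[41,13,25]
#12 0x89→b17/s1 MISS; vc=[41,13,25,9]
#13 0x4d→b9/s1 VC-HIT; vc=[41,13,25,17]
#14 0x6f→b13/s5 VC-HIT; vc=[41,61,25,17]
#15 0xae→b21/s5 MISS; vc=[61,25,17,13]
#16 0x6a→b13/s5 VC-HIT; vc=[61,25,17,21]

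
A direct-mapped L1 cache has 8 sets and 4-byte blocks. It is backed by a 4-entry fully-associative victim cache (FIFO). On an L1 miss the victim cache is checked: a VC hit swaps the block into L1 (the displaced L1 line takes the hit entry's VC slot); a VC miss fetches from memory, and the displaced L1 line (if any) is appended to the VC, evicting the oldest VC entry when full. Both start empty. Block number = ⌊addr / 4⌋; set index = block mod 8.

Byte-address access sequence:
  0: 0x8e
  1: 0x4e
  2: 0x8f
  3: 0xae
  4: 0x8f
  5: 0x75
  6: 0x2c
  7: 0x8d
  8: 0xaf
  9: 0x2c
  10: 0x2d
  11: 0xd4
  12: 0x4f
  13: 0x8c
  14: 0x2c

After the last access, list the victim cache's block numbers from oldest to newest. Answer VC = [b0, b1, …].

VC = [35, 19, 43, 29]

#0 0x8e→b35/s3 MISS; vc=[]
#1 0x4e→b19/s3 MISS; vc=[35]
#2 0x8f→b35/s3 VC-HIT; vc=[19]
#3 0xae→b43/s3 MISS; vc=[19,35]
#4 0x8f→b35/s3 VC-HIT; vc=[19,43]
#5 0x75→b29/s5 MISS; vc=[19,43]
#6 0x2c→b11/s3 MISS; vc=[19,43,35]
#7 0x8d→b35/s3 VC-HIT; vc=[19,43,11]
#8 0xaf→b43/s3 VC-HIT; vc=[19,35,11]
#9 0x2c→b11/s3 VC-HIT; vc=[19,35,43]
#10 0x2d→b11/s3 L1-HIT; vc=[19,35,43]
#11 0xd4→b53/s5 MISS; vc=[19,35,43,29]
#12 0x4f→b19/s3 VC-HIT; vc=[11,35,43,29]
#13 0x8c→b35/s3 VC-HIT; vc=[11,19,43,29]
#14 0x2c→b11/s3 VC-HIT; vc=[35,19,43,29]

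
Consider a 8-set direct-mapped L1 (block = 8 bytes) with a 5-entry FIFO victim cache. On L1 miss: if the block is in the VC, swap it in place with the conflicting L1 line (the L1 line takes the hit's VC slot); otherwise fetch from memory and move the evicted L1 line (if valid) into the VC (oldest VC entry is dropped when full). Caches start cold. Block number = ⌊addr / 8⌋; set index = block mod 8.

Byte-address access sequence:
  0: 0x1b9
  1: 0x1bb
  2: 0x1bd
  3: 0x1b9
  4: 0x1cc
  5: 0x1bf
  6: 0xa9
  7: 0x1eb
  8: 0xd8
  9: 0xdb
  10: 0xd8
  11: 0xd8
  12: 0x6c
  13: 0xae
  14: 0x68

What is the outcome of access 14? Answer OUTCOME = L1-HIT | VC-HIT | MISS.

OUTCOME = VC-HIT

  [0] addr=0x1b9 blk=55 s=7: MISS | VC []
  [1] addr=0x1bb blk=55 s=7: L1-HIT | VC []
  [2] addr=0x1bd blk=55 s=7: L1-HIT | VC []
  [3] addr=0x1b9 blk=55 s=7: L1-HIT | VC []
  [4] addr=0x1cc blk=57 s=1: MISS | VC []
  [5] addr=0x1bf blk=55 s=7: L1-HIT | VC []
  [6] addr=0xa9 blk=21 s=5: MISS | VC []
  [7] addr=0x1eb blk=61 s=5: MISS | VC [21]
  [8] addr=0xd8 blk=27 s=3: MISS | VC [21]
  [9] addr=0xdb blk=27 s=3: L1-HIT | VC [21]
  [10] addr=0xd8 blk=27 s=3: L1-HIT | VC [21]
  [11] addr=0xd8 blk=27 s=3: L1-HIT | VC [21]
  [12] addr=0x6c blk=13 s=5: MISS | VC [21, 61]
  [13] addr=0xae blk=21 s=5: VC-HIT | VC [13, 61]
  [14] addr=0x68 blk=13 s=5: VC-HIT | VC [21, 61]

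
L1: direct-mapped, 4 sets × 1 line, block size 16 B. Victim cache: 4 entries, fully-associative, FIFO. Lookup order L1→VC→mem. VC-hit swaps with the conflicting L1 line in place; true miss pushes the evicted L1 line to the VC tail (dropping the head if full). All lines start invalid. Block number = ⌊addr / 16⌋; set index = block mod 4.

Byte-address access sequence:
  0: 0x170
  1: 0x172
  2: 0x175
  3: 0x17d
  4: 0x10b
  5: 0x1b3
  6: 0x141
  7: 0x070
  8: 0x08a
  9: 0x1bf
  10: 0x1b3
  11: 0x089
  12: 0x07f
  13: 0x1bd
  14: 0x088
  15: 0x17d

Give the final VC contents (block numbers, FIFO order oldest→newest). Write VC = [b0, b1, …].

VC = [27, 16, 7, 20]

0: 0x170 (blk 23, set 3) → MISS  vc=[]
1: 0x172 (blk 23, set 3) → L1-HIT  vc=[]
2: 0x175 (blk 23, set 3) → L1-HIT  vc=[]
3: 0x17d (blk 23, set 3) → L1-HIT  vc=[]
4: 0x10b (blk 16, set 0) → MISS  vc=[]
5: 0x1b3 (blk 27, set 3) → MISS  vc=[23]
6: 0x141 (blk 20, set 0) → MISS  vc=[23, 16]
7: 0x70 (blk 7, set 3) → MISS  vc=[23, 16, 27]
8: 0x8a (blk 8, set 0) → MISS  vc=[23, 16, 27, 20]
9: 0x1bf (blk 27, set 3) → VC-HIT  vc=[23, 16, 7, 20]
10: 0x1b3 (blk 27, set 3) → L1-HIT  vc=[23, 16, 7, 20]
11: 0x89 (blk 8, set 0) → L1-HIT  vc=[23, 16, 7, 20]
12: 0x7f (blk 7, set 3) → VC-HIT  vc=[23, 16, 27, 20]
13: 0x1bd (blk 27, set 3) → VC-HIT  vc=[23, 16, 7, 20]
14: 0x88 (blk 8, set 0) → L1-HIT  vc=[23, 16, 7, 20]
15: 0x17d (blk 23, set 3) → VC-HIT  vc=[27, 16, 7, 20]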